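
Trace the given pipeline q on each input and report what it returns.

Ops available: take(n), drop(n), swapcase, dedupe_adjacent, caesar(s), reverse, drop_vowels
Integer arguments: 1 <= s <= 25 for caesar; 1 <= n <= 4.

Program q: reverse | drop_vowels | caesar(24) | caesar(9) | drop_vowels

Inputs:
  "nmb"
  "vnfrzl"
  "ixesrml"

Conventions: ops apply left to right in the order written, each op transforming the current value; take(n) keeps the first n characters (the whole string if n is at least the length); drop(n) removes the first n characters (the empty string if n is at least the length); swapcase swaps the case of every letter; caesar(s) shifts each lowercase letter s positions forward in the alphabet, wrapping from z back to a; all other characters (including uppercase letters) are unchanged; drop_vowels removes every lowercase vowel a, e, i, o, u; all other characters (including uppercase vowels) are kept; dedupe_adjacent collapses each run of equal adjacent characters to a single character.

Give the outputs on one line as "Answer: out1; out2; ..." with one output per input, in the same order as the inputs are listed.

"t"; "sgymc"; "styz"

Execution, op by op:
  "nmb" -> "bmn" -> "bmn" -> "zkl" -> "itu" -> "t"
  "vnfrzl" -> "lzrfnv" -> "lzrfnv" -> "jxpdlt" -> "sgymuc" -> "sgymc"
  "ixesrml" -> "lmrsexi" -> "lmrsx" -> "jkpqv" -> "styze" -> "styz"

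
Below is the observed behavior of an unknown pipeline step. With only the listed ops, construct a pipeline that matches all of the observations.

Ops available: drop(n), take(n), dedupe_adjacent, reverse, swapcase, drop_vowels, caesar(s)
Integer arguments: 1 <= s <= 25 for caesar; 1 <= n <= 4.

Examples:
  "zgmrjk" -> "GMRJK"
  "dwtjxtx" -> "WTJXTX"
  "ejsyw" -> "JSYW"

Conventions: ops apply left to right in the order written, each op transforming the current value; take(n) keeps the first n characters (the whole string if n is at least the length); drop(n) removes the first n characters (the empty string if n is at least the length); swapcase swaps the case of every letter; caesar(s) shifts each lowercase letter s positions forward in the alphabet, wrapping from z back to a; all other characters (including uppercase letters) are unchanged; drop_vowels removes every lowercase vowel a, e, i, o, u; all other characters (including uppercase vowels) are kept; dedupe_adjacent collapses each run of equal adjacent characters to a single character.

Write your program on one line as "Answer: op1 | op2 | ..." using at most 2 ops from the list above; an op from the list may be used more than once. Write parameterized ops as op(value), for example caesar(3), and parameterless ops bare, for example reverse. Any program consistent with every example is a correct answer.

drop(1) | swapcase

Check, running the answer program on each example:
  "zgmrjk" -> "gmrjk" -> "GMRJK"
  "dwtjxtx" -> "wtjxtx" -> "WTJXTX"
  "ejsyw" -> "jsyw" -> "JSYW"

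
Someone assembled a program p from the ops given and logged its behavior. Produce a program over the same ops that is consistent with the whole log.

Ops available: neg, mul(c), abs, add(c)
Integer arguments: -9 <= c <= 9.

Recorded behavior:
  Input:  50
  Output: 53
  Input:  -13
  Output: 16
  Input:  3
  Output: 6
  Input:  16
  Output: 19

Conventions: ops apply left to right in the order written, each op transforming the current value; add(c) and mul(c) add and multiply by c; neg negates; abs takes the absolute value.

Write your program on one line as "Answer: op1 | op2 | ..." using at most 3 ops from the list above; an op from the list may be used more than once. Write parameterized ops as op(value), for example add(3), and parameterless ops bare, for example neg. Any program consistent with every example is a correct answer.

abs | add(3)

Check, running the answer program on each example:
  50 -> 50 -> 53
  -13 -> 13 -> 16
  3 -> 3 -> 6
  16 -> 16 -> 19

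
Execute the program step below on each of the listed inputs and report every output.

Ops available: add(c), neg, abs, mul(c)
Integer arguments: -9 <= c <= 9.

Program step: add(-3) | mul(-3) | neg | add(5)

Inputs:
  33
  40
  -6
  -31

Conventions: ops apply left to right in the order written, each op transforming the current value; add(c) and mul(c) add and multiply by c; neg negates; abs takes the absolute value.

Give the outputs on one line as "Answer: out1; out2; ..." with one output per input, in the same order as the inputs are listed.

95; 116; -22; -97

Execution, op by op:
  33 -> 30 -> -90 -> 90 -> 95
  40 -> 37 -> -111 -> 111 -> 116
  -6 -> -9 -> 27 -> -27 -> -22
  -31 -> -34 -> 102 -> -102 -> -97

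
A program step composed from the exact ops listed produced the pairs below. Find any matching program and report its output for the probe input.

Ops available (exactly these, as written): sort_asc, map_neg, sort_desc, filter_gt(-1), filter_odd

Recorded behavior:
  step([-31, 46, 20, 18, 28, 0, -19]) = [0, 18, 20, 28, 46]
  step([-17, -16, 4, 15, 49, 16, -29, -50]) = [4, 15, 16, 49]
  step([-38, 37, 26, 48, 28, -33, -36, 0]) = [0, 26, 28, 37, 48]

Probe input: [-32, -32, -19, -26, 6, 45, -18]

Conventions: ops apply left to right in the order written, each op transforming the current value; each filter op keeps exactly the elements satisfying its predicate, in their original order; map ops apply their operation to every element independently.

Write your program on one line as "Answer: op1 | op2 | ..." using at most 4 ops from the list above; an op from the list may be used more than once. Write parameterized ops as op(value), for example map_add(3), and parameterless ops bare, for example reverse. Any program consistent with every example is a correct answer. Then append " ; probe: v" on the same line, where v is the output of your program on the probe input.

sort_desc | sort_asc | filter_gt(-1) ; probe: [6, 45]

Check, running the answer program on each example:
  [-31, 46, 20, 18, 28, 0, -19] -> [46, 28, 20, 18, 0, -19, -31] -> [-31, -19, 0, 18, 20, 28, 46] -> [0, 18, 20, 28, 46]
  [-17, -16, 4, 15, 49, 16, -29, -50] -> [49, 16, 15, 4, -16, -17, -29, -50] -> [-50, -29, -17, -16, 4, 15, 16, 49] -> [4, 15, 16, 49]
  [-38, 37, 26, 48, 28, -33, -36, 0] -> [48, 37, 28, 26, 0, -33, -36, -38] -> [-38, -36, -33, 0, 26, 28, 37, 48] -> [0, 26, 28, 37, 48]
  probe: [-32, -32, -19, -26, 6, 45, -18] -> [45, 6, -18, -19, -26, -32, -32] -> [-32, -32, -26, -19, -18, 6, 45] -> [6, 45]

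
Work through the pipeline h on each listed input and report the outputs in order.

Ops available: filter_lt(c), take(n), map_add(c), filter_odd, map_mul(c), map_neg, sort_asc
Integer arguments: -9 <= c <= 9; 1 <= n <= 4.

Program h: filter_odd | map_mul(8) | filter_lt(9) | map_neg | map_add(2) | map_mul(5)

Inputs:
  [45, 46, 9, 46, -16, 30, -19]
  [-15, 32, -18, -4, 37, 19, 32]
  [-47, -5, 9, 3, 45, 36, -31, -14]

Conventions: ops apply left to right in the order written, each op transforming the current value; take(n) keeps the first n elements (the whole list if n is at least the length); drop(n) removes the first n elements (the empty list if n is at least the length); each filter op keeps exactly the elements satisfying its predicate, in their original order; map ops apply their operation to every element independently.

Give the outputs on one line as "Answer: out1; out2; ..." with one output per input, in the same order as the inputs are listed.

[770]; [610]; [1890, 210, 1250]

Execution, op by op:
  [45, 46, 9, 46, -16, 30, -19] -> [45, 9, -19] -> [360, 72, -152] -> [-152] -> [152] -> [154] -> [770]
  [-15, 32, -18, -4, 37, 19, 32] -> [-15, 37, 19] -> [-120, 296, 152] -> [-120] -> [120] -> [122] -> [610]
  [-47, -5, 9, 3, 45, 36, -31, -14] -> [-47, -5, 9, 3, 45, -31] -> [-376, -40, 72, 24, 360, -248] -> [-376, -40, -248] -> [376, 40, 248] -> [378, 42, 250] -> [1890, 210, 1250]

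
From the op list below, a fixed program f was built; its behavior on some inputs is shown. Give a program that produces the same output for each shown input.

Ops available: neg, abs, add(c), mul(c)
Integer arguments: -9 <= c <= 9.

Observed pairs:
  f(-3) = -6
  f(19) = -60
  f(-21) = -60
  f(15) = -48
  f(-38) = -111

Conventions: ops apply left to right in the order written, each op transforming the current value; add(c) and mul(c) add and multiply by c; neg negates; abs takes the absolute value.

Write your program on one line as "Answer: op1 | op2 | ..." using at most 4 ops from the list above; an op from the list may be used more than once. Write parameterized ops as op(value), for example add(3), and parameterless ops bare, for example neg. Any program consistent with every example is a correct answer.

add(9) | add(-8) | abs | mul(-3)

Check, running the answer program on each example:
  -3 -> 6 -> -2 -> 2 -> -6
  19 -> 28 -> 20 -> 20 -> -60
  -21 -> -12 -> -20 -> 20 -> -60
  15 -> 24 -> 16 -> 16 -> -48
  -38 -> -29 -> -37 -> 37 -> -111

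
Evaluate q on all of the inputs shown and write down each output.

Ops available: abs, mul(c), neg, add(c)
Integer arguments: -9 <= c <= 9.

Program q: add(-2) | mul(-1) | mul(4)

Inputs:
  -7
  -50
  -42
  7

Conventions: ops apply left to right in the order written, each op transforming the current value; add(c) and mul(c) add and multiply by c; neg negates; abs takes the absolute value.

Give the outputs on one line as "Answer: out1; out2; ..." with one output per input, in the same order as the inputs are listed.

36; 208; 176; -20

Execution, op by op:
  -7 -> -9 -> 9 -> 36
  -50 -> -52 -> 52 -> 208
  -42 -> -44 -> 44 -> 176
  7 -> 5 -> -5 -> -20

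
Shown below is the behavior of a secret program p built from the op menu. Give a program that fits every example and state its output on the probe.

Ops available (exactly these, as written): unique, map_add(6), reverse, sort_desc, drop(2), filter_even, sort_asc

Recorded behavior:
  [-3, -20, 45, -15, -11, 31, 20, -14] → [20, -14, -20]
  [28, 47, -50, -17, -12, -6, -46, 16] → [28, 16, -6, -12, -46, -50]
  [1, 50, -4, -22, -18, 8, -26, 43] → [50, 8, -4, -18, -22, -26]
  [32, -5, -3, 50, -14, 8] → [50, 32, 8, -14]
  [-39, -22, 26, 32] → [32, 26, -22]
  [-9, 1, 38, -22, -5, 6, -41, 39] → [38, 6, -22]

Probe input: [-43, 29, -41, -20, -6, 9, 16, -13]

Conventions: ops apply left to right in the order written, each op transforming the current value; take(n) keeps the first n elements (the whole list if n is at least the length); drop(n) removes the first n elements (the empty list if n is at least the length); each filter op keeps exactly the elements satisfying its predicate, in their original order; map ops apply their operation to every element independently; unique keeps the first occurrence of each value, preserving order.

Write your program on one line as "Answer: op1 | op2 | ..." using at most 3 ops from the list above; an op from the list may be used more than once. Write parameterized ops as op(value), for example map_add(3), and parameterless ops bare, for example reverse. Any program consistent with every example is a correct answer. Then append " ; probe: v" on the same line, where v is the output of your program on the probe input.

filter_even | sort_asc | reverse ; probe: [16, -6, -20]

Check, running the answer program on each example:
  [-3, -20, 45, -15, -11, 31, 20, -14] -> [-20, 20, -14] -> [-20, -14, 20] -> [20, -14, -20]
  [28, 47, -50, -17, -12, -6, -46, 16] -> [28, -50, -12, -6, -46, 16] -> [-50, -46, -12, -6, 16, 28] -> [28, 16, -6, -12, -46, -50]
  [1, 50, -4, -22, -18, 8, -26, 43] -> [50, -4, -22, -18, 8, -26] -> [-26, -22, -18, -4, 8, 50] -> [50, 8, -4, -18, -22, -26]
  [32, -5, -3, 50, -14, 8] -> [32, 50, -14, 8] -> [-14, 8, 32, 50] -> [50, 32, 8, -14]
  [-39, -22, 26, 32] -> [-22, 26, 32] -> [-22, 26, 32] -> [32, 26, -22]
  [-9, 1, 38, -22, -5, 6, -41, 39] -> [38, -22, 6] -> [-22, 6, 38] -> [38, 6, -22]
  probe: [-43, 29, -41, -20, -6, 9, 16, -13] -> [-20, -6, 16] -> [-20, -6, 16] -> [16, -6, -20]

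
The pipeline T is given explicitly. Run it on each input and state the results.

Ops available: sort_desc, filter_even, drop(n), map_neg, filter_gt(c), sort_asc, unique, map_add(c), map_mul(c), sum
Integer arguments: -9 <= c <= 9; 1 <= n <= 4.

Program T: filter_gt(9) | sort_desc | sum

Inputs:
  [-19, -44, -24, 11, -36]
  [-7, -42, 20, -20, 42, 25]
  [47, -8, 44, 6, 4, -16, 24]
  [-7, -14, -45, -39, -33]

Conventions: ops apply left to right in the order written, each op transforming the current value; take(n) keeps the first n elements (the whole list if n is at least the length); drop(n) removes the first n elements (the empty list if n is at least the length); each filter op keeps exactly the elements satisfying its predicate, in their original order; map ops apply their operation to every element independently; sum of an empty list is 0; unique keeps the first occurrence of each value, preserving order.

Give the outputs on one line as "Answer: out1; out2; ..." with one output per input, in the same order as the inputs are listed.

Execution, op by op:
  [-19, -44, -24, 11, -36] -> [11] -> [11] -> 11
  [-7, -42, 20, -20, 42, 25] -> [20, 42, 25] -> [42, 25, 20] -> 87
  [47, -8, 44, 6, 4, -16, 24] -> [47, 44, 24] -> [47, 44, 24] -> 115
  [-7, -14, -45, -39, -33] -> [] -> [] -> 0

11; 87; 115; 0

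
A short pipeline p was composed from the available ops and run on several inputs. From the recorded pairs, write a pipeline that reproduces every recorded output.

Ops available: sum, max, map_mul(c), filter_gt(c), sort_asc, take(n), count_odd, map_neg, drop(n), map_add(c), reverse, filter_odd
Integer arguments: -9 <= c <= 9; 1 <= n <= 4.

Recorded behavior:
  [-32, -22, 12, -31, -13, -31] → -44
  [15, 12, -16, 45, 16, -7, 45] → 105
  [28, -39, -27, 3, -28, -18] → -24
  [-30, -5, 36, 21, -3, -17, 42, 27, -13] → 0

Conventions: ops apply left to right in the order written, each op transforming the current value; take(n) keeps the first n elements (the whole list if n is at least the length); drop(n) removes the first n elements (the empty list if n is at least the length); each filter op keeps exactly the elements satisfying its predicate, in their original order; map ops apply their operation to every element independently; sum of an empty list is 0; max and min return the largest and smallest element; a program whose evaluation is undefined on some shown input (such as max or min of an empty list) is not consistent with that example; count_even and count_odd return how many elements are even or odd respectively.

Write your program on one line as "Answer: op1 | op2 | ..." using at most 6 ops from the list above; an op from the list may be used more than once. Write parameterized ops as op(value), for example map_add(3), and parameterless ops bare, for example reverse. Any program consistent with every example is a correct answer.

sort_asc | filter_odd | drop(1) | take(4) | reverse | sum

Check, running the answer program on each example:
  [-32, -22, 12, -31, -13, -31] -> [-32, -31, -31, -22, -13, 12] -> [-31, -31, -13] -> [-31, -13] -> [-31, -13] -> [-13, -31] -> -44
  [15, 12, -16, 45, 16, -7, 45] -> [-16, -7, 12, 15, 16, 45, 45] -> [-7, 15, 45, 45] -> [15, 45, 45] -> [15, 45, 45] -> [45, 45, 15] -> 105
  [28, -39, -27, 3, -28, -18] -> [-39, -28, -27, -18, 3, 28] -> [-39, -27, 3] -> [-27, 3] -> [-27, 3] -> [3, -27] -> -24
  [-30, -5, 36, 21, -3, -17, 42, 27, -13] -> [-30, -17, -13, -5, -3, 21, 27, 36, 42] -> [-17, -13, -5, -3, 21, 27] -> [-13, -5, -3, 21, 27] -> [-13, -5, -3, 21] -> [21, -3, -5, -13] -> 0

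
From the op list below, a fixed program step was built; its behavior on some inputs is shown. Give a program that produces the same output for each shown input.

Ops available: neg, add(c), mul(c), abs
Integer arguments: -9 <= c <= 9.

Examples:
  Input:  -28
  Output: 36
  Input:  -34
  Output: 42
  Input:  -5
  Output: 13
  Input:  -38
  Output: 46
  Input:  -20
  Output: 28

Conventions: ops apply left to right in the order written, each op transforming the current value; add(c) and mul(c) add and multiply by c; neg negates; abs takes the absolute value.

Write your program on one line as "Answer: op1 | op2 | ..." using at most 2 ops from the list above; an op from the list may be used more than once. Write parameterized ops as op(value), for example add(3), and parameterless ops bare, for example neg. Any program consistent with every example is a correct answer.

neg | add(8)

Check, running the answer program on each example:
  -28 -> 28 -> 36
  -34 -> 34 -> 42
  -5 -> 5 -> 13
  -38 -> 38 -> 46
  -20 -> 20 -> 28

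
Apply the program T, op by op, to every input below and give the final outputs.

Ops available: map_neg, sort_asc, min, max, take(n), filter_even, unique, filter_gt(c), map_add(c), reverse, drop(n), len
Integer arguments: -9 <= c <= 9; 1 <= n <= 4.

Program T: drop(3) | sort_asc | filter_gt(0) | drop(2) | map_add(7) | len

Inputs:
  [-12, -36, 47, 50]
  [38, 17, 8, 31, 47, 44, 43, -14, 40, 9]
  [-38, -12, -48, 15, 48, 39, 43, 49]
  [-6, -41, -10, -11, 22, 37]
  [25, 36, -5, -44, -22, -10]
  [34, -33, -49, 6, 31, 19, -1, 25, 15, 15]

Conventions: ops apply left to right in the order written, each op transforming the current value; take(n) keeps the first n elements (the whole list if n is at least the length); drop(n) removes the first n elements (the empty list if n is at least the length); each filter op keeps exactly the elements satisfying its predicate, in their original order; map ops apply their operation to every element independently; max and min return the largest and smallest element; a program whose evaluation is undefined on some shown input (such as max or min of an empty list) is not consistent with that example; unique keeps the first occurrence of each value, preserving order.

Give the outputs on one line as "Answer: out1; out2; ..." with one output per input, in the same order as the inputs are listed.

Execution, op by op:
  [-12, -36, 47, 50] -> [50] -> [50] -> [50] -> [] -> [] -> 0
  [38, 17, 8, 31, 47, 44, 43, -14, 40, 9] -> [31, 47, 44, 43, -14, 40, 9] -> [-14, 9, 31, 40, 43, 44, 47] -> [9, 31, 40, 43, 44, 47] -> [40, 43, 44, 47] -> [47, 50, 51, 54] -> 4
  [-38, -12, -48, 15, 48, 39, 43, 49] -> [15, 48, 39, 43, 49] -> [15, 39, 43, 48, 49] -> [15, 39, 43, 48, 49] -> [43, 48, 49] -> [50, 55, 56] -> 3
  [-6, -41, -10, -11, 22, 37] -> [-11, 22, 37] -> [-11, 22, 37] -> [22, 37] -> [] -> [] -> 0
  [25, 36, -5, -44, -22, -10] -> [-44, -22, -10] -> [-44, -22, -10] -> [] -> [] -> [] -> 0
  [34, -33, -49, 6, 31, 19, -1, 25, 15, 15] -> [6, 31, 19, -1, 25, 15, 15] -> [-1, 6, 15, 15, 19, 25, 31] -> [6, 15, 15, 19, 25, 31] -> [15, 19, 25, 31] -> [22, 26, 32, 38] -> 4

0; 4; 3; 0; 0; 4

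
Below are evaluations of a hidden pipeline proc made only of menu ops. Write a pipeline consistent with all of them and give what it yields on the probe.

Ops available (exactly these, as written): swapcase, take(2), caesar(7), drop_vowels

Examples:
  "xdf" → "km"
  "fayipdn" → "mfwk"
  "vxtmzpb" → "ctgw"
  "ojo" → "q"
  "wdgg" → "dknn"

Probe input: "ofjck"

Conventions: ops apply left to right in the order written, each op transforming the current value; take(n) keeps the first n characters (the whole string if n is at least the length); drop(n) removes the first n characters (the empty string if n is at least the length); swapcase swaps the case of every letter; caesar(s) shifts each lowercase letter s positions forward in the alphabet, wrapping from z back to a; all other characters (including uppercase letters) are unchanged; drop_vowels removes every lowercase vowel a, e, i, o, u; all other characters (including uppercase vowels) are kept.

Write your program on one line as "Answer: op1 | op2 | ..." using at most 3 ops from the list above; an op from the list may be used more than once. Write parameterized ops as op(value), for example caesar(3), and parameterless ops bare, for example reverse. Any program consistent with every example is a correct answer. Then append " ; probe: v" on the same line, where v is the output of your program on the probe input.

drop_vowels | caesar(7) | drop_vowels ; probe: "mqjr"

Check, running the answer program on each example:
  "xdf" -> "xdf" -> "ekm" -> "km"
  "fayipdn" -> "fypdn" -> "mfwku" -> "mfwk"
  "vxtmzpb" -> "vxtmzpb" -> "ceatgwi" -> "ctgw"
  "ojo" -> "j" -> "q" -> "q"
  "wdgg" -> "wdgg" -> "dknn" -> "dknn"
  probe: "ofjck" -> "fjck" -> "mqjr" -> "mqjr"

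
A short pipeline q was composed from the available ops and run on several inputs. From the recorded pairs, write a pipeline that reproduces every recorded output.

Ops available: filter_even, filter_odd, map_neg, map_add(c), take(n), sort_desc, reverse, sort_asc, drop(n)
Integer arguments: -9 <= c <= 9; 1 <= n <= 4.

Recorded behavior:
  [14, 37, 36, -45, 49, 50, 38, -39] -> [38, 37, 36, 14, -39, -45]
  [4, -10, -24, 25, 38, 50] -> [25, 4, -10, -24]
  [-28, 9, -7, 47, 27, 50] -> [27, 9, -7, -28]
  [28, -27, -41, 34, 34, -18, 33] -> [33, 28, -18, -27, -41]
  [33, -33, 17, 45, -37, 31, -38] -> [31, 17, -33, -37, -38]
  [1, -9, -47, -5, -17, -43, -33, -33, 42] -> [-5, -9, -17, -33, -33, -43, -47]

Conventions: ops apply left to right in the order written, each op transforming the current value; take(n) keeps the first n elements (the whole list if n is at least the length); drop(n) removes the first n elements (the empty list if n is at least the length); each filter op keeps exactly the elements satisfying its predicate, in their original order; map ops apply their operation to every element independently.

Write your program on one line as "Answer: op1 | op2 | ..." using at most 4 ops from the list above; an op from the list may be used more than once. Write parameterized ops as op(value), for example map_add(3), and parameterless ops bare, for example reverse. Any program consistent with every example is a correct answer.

sort_asc | sort_desc | drop(2)

Check, running the answer program on each example:
  [14, 37, 36, -45, 49, 50, 38, -39] -> [-45, -39, 14, 36, 37, 38, 49, 50] -> [50, 49, 38, 37, 36, 14, -39, -45] -> [38, 37, 36, 14, -39, -45]
  [4, -10, -24, 25, 38, 50] -> [-24, -10, 4, 25, 38, 50] -> [50, 38, 25, 4, -10, -24] -> [25, 4, -10, -24]
  [-28, 9, -7, 47, 27, 50] -> [-28, -7, 9, 27, 47, 50] -> [50, 47, 27, 9, -7, -28] -> [27, 9, -7, -28]
  [28, -27, -41, 34, 34, -18, 33] -> [-41, -27, -18, 28, 33, 34, 34] -> [34, 34, 33, 28, -18, -27, -41] -> [33, 28, -18, -27, -41]
  [33, -33, 17, 45, -37, 31, -38] -> [-38, -37, -33, 17, 31, 33, 45] -> [45, 33, 31, 17, -33, -37, -38] -> [31, 17, -33, -37, -38]
  [1, -9, -47, -5, -17, -43, -33, -33, 42] -> [-47, -43, -33, -33, -17, -9, -5, 1, 42] -> [42, 1, -5, -9, -17, -33, -33, -43, -47] -> [-5, -9, -17, -33, -33, -43, -47]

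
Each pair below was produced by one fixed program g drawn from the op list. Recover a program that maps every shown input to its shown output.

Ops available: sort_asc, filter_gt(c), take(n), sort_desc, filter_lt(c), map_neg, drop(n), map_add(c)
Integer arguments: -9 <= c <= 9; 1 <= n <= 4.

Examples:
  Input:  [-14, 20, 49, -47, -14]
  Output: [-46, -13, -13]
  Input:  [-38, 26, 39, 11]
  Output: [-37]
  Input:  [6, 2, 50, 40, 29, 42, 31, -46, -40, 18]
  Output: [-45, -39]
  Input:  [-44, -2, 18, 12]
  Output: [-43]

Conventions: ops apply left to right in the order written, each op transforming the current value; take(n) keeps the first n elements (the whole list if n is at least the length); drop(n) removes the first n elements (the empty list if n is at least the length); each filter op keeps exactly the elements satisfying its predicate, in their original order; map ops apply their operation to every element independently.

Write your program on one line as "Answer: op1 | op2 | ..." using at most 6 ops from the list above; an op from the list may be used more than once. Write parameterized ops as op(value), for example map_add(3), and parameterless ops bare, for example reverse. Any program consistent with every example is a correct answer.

map_add(1) | sort_asc | map_neg | filter_gt(3) | map_neg

Check, running the answer program on each example:
  [-14, 20, 49, -47, -14] -> [-13, 21, 50, -46, -13] -> [-46, -13, -13, 21, 50] -> [46, 13, 13, -21, -50] -> [46, 13, 13] -> [-46, -13, -13]
  [-38, 26, 39, 11] -> [-37, 27, 40, 12] -> [-37, 12, 27, 40] -> [37, -12, -27, -40] -> [37] -> [-37]
  [6, 2, 50, 40, 29, 42, 31, -46, -40, 18] -> [7, 3, 51, 41, 30, 43, 32, -45, -39, 19] -> [-45, -39, 3, 7, 19, 30, 32, 41, 43, 51] -> [45, 39, -3, -7, -19, -30, -32, -41, -43, -51] -> [45, 39] -> [-45, -39]
  [-44, -2, 18, 12] -> [-43, -1, 19, 13] -> [-43, -1, 13, 19] -> [43, 1, -13, -19] -> [43] -> [-43]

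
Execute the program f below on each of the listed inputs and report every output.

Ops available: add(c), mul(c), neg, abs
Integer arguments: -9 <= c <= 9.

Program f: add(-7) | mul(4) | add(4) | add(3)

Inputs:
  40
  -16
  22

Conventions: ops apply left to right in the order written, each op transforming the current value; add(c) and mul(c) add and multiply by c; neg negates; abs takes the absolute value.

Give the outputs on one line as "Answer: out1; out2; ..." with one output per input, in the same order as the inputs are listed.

Execution, op by op:
  40 -> 33 -> 132 -> 136 -> 139
  -16 -> -23 -> -92 -> -88 -> -85
  22 -> 15 -> 60 -> 64 -> 67

139; -85; 67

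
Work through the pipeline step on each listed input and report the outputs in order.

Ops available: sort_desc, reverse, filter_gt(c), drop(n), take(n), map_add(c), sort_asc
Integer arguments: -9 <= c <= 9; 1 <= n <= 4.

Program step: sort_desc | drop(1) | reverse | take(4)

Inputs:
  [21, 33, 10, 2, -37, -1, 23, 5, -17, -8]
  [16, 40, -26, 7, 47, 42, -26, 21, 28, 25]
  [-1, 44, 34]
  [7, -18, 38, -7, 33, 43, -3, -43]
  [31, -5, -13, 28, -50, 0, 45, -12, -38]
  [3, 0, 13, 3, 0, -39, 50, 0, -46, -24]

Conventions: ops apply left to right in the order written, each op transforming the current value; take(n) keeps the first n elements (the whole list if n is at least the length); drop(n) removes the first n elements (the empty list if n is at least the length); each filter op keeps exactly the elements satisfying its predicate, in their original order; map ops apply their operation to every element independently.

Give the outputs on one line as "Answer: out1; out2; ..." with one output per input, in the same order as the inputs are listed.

[-37, -17, -8, -1]; [-26, -26, 7, 16]; [-1, 34]; [-43, -18, -7, -3]; [-50, -38, -13, -12]; [-46, -39, -24, 0]

Execution, op by op:
  [21, 33, 10, 2, -37, -1, 23, 5, -17, -8] -> [33, 23, 21, 10, 5, 2, -1, -8, -17, -37] -> [23, 21, 10, 5, 2, -1, -8, -17, -37] -> [-37, -17, -8, -1, 2, 5, 10, 21, 23] -> [-37, -17, -8, -1]
  [16, 40, -26, 7, 47, 42, -26, 21, 28, 25] -> [47, 42, 40, 28, 25, 21, 16, 7, -26, -26] -> [42, 40, 28, 25, 21, 16, 7, -26, -26] -> [-26, -26, 7, 16, 21, 25, 28, 40, 42] -> [-26, -26, 7, 16]
  [-1, 44, 34] -> [44, 34, -1] -> [34, -1] -> [-1, 34] -> [-1, 34]
  [7, -18, 38, -7, 33, 43, -3, -43] -> [43, 38, 33, 7, -3, -7, -18, -43] -> [38, 33, 7, -3, -7, -18, -43] -> [-43, -18, -7, -3, 7, 33, 38] -> [-43, -18, -7, -3]
  [31, -5, -13, 28, -50, 0, 45, -12, -38] -> [45, 31, 28, 0, -5, -12, -13, -38, -50] -> [31, 28, 0, -5, -12, -13, -38, -50] -> [-50, -38, -13, -12, -5, 0, 28, 31] -> [-50, -38, -13, -12]
  [3, 0, 13, 3, 0, -39, 50, 0, -46, -24] -> [50, 13, 3, 3, 0, 0, 0, -24, -39, -46] -> [13, 3, 3, 0, 0, 0, -24, -39, -46] -> [-46, -39, -24, 0, 0, 0, 3, 3, 13] -> [-46, -39, -24, 0]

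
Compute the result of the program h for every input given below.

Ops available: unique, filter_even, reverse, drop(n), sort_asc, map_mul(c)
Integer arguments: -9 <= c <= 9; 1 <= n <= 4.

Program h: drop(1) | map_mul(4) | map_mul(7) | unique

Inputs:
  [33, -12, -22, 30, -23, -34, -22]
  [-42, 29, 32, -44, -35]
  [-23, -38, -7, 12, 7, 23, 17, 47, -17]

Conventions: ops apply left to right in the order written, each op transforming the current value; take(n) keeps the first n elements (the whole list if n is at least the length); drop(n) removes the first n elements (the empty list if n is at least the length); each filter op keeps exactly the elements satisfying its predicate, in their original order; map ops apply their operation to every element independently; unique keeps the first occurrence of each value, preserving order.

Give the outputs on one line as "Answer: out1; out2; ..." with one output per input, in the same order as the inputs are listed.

Execution, op by op:
  [33, -12, -22, 30, -23, -34, -22] -> [-12, -22, 30, -23, -34, -22] -> [-48, -88, 120, -92, -136, -88] -> [-336, -616, 840, -644, -952, -616] -> [-336, -616, 840, -644, -952]
  [-42, 29, 32, -44, -35] -> [29, 32, -44, -35] -> [116, 128, -176, -140] -> [812, 896, -1232, -980] -> [812, 896, -1232, -980]
  [-23, -38, -7, 12, 7, 23, 17, 47, -17] -> [-38, -7, 12, 7, 23, 17, 47, -17] -> [-152, -28, 48, 28, 92, 68, 188, -68] -> [-1064, -196, 336, 196, 644, 476, 1316, -476] -> [-1064, -196, 336, 196, 644, 476, 1316, -476]

[-336, -616, 840, -644, -952]; [812, 896, -1232, -980]; [-1064, -196, 336, 196, 644, 476, 1316, -476]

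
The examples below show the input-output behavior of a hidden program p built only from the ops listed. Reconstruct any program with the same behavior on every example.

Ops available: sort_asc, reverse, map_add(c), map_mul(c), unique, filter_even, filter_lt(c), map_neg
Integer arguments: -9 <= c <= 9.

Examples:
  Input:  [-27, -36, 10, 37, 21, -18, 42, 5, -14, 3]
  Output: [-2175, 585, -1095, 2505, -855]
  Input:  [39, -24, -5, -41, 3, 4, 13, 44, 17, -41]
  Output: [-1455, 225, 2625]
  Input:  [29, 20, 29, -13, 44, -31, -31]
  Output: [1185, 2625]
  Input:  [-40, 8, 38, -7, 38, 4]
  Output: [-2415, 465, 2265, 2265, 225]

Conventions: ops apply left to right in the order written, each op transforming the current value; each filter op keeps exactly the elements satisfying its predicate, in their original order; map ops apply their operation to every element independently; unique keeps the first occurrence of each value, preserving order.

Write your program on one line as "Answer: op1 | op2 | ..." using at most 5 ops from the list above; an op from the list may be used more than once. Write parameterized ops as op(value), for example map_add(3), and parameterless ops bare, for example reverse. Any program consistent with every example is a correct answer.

filter_even | map_mul(4) | map_add(-1) | map_mul(5) | map_mul(3)

Check, running the answer program on each example:
  [-27, -36, 10, 37, 21, -18, 42, 5, -14, 3] -> [-36, 10, -18, 42, -14] -> [-144, 40, -72, 168, -56] -> [-145, 39, -73, 167, -57] -> [-725, 195, -365, 835, -285] -> [-2175, 585, -1095, 2505, -855]
  [39, -24, -5, -41, 3, 4, 13, 44, 17, -41] -> [-24, 4, 44] -> [-96, 16, 176] -> [-97, 15, 175] -> [-485, 75, 875] -> [-1455, 225, 2625]
  [29, 20, 29, -13, 44, -31, -31] -> [20, 44] -> [80, 176] -> [79, 175] -> [395, 875] -> [1185, 2625]
  [-40, 8, 38, -7, 38, 4] -> [-40, 8, 38, 38, 4] -> [-160, 32, 152, 152, 16] -> [-161, 31, 151, 151, 15] -> [-805, 155, 755, 755, 75] -> [-2415, 465, 2265, 2265, 225]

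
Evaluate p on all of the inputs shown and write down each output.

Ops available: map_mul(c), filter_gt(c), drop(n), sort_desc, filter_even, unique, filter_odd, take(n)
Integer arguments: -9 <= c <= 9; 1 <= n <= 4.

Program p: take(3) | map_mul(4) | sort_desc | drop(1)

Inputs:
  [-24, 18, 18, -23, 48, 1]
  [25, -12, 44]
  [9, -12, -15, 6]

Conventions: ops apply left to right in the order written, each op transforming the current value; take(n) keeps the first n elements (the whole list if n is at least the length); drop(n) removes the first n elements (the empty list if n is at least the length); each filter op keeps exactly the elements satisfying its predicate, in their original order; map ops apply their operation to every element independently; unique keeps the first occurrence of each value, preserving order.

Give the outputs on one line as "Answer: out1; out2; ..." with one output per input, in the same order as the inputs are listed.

Execution, op by op:
  [-24, 18, 18, -23, 48, 1] -> [-24, 18, 18] -> [-96, 72, 72] -> [72, 72, -96] -> [72, -96]
  [25, -12, 44] -> [25, -12, 44] -> [100, -48, 176] -> [176, 100, -48] -> [100, -48]
  [9, -12, -15, 6] -> [9, -12, -15] -> [36, -48, -60] -> [36, -48, -60] -> [-48, -60]

[72, -96]; [100, -48]; [-48, -60]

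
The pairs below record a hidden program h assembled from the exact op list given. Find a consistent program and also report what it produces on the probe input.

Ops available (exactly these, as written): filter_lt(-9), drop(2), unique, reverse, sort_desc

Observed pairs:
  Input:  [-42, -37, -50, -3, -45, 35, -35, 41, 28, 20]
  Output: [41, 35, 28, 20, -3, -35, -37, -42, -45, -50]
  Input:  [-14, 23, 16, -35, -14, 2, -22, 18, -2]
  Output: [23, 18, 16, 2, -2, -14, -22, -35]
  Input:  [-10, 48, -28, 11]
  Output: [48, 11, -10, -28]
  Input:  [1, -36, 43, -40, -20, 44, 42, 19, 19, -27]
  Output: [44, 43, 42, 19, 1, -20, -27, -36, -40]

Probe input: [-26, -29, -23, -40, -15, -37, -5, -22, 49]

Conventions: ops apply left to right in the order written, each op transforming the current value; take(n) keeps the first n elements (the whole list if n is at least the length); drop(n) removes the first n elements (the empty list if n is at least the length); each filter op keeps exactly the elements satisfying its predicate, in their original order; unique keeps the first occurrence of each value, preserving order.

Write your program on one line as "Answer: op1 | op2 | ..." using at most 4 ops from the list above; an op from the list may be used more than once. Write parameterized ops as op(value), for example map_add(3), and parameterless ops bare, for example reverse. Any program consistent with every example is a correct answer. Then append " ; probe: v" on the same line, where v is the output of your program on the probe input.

unique | reverse | sort_desc ; probe: [49, -5, -15, -22, -23, -26, -29, -37, -40]

Check, running the answer program on each example:
  [-42, -37, -50, -3, -45, 35, -35, 41, 28, 20] -> [-42, -37, -50, -3, -45, 35, -35, 41, 28, 20] -> [20, 28, 41, -35, 35, -45, -3, -50, -37, -42] -> [41, 35, 28, 20, -3, -35, -37, -42, -45, -50]
  [-14, 23, 16, -35, -14, 2, -22, 18, -2] -> [-14, 23, 16, -35, 2, -22, 18, -2] -> [-2, 18, -22, 2, -35, 16, 23, -14] -> [23, 18, 16, 2, -2, -14, -22, -35]
  [-10, 48, -28, 11] -> [-10, 48, -28, 11] -> [11, -28, 48, -10] -> [48, 11, -10, -28]
  [1, -36, 43, -40, -20, 44, 42, 19, 19, -27] -> [1, -36, 43, -40, -20, 44, 42, 19, -27] -> [-27, 19, 42, 44, -20, -40, 43, -36, 1] -> [44, 43, 42, 19, 1, -20, -27, -36, -40]
  probe: [-26, -29, -23, -40, -15, -37, -5, -22, 49] -> [-26, -29, -23, -40, -15, -37, -5, -22, 49] -> [49, -22, -5, -37, -15, -40, -23, -29, -26] -> [49, -5, -15, -22, -23, -26, -29, -37, -40]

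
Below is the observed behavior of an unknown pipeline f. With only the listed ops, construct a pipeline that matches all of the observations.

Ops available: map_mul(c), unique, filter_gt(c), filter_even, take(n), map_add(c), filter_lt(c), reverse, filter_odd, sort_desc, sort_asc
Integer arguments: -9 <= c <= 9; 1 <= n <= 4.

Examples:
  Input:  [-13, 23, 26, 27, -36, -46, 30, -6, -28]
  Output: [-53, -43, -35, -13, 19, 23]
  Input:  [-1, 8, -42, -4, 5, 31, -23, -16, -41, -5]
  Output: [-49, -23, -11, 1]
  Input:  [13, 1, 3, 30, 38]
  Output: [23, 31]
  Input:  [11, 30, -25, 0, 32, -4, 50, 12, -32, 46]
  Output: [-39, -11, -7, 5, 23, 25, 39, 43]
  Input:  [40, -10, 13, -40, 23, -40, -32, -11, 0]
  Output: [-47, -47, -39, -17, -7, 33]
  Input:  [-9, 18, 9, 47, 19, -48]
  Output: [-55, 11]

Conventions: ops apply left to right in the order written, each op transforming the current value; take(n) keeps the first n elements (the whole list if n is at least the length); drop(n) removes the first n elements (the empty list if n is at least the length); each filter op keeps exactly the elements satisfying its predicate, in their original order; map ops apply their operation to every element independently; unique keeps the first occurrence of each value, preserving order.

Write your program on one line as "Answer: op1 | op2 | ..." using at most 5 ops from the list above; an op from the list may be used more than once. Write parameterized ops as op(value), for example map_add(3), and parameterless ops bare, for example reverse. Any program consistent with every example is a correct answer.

sort_desc | map_add(-7) | filter_odd | reverse

Check, running the answer program on each example:
  [-13, 23, 26, 27, -36, -46, 30, -6, -28] -> [30, 27, 26, 23, -6, -13, -28, -36, -46] -> [23, 20, 19, 16, -13, -20, -35, -43, -53] -> [23, 19, -13, -35, -43, -53] -> [-53, -43, -35, -13, 19, 23]
  [-1, 8, -42, -4, 5, 31, -23, -16, -41, -5] -> [31, 8, 5, -1, -4, -5, -16, -23, -41, -42] -> [24, 1, -2, -8, -11, -12, -23, -30, -48, -49] -> [1, -11, -23, -49] -> [-49, -23, -11, 1]
  [13, 1, 3, 30, 38] -> [38, 30, 13, 3, 1] -> [31, 23, 6, -4, -6] -> [31, 23] -> [23, 31]
  [11, 30, -25, 0, 32, -4, 50, 12, -32, 46] -> [50, 46, 32, 30, 12, 11, 0, -4, -25, -32] -> [43, 39, 25, 23, 5, 4, -7, -11, -32, -39] -> [43, 39, 25, 23, 5, -7, -11, -39] -> [-39, -11, -7, 5, 23, 25, 39, 43]
  [40, -10, 13, -40, 23, -40, -32, -11, 0] -> [40, 23, 13, 0, -10, -11, -32, -40, -40] -> [33, 16, 6, -7, -17, -18, -39, -47, -47] -> [33, -7, -17, -39, -47, -47] -> [-47, -47, -39, -17, -7, 33]
  [-9, 18, 9, 47, 19, -48] -> [47, 19, 18, 9, -9, -48] -> [40, 12, 11, 2, -16, -55] -> [11, -55] -> [-55, 11]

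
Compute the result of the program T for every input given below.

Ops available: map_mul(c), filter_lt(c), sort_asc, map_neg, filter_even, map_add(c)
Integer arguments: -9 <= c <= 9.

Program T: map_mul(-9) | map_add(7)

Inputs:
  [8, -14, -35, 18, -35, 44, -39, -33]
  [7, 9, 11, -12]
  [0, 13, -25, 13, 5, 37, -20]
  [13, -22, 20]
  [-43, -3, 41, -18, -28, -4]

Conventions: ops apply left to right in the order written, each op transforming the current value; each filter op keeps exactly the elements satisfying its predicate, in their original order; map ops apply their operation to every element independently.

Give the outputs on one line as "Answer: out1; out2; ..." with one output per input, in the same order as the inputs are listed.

[-65, 133, 322, -155, 322, -389, 358, 304]; [-56, -74, -92, 115]; [7, -110, 232, -110, -38, -326, 187]; [-110, 205, -173]; [394, 34, -362, 169, 259, 43]

Execution, op by op:
  [8, -14, -35, 18, -35, 44, -39, -33] -> [-72, 126, 315, -162, 315, -396, 351, 297] -> [-65, 133, 322, -155, 322, -389, 358, 304]
  [7, 9, 11, -12] -> [-63, -81, -99, 108] -> [-56, -74, -92, 115]
  [0, 13, -25, 13, 5, 37, -20] -> [0, -117, 225, -117, -45, -333, 180] -> [7, -110, 232, -110, -38, -326, 187]
  [13, -22, 20] -> [-117, 198, -180] -> [-110, 205, -173]
  [-43, -3, 41, -18, -28, -4] -> [387, 27, -369, 162, 252, 36] -> [394, 34, -362, 169, 259, 43]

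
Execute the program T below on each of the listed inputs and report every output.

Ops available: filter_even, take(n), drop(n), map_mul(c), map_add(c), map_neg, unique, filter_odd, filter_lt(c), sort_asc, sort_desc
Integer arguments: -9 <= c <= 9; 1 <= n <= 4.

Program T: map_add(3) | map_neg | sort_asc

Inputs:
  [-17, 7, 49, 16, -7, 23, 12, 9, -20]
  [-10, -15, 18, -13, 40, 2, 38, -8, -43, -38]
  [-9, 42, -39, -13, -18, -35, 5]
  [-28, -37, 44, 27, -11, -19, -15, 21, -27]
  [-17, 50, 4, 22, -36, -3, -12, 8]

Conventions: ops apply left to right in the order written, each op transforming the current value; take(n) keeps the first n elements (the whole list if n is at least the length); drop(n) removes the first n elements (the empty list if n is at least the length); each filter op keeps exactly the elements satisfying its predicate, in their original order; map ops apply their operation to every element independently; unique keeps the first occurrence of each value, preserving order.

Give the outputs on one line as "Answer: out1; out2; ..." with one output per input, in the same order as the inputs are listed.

[-52, -26, -19, -15, -12, -10, 4, 14, 17]; [-43, -41, -21, -5, 5, 7, 10, 12, 35, 40]; [-45, -8, 6, 10, 15, 32, 36]; [-47, -30, -24, 8, 12, 16, 24, 25, 34]; [-53, -25, -11, -7, 0, 9, 14, 33]

Execution, op by op:
  [-17, 7, 49, 16, -7, 23, 12, 9, -20] -> [-14, 10, 52, 19, -4, 26, 15, 12, -17] -> [14, -10, -52, -19, 4, -26, -15, -12, 17] -> [-52, -26, -19, -15, -12, -10, 4, 14, 17]
  [-10, -15, 18, -13, 40, 2, 38, -8, -43, -38] -> [-7, -12, 21, -10, 43, 5, 41, -5, -40, -35] -> [7, 12, -21, 10, -43, -5, -41, 5, 40, 35] -> [-43, -41, -21, -5, 5, 7, 10, 12, 35, 40]
  [-9, 42, -39, -13, -18, -35, 5] -> [-6, 45, -36, -10, -15, -32, 8] -> [6, -45, 36, 10, 15, 32, -8] -> [-45, -8, 6, 10, 15, 32, 36]
  [-28, -37, 44, 27, -11, -19, -15, 21, -27] -> [-25, -34, 47, 30, -8, -16, -12, 24, -24] -> [25, 34, -47, -30, 8, 16, 12, -24, 24] -> [-47, -30, -24, 8, 12, 16, 24, 25, 34]
  [-17, 50, 4, 22, -36, -3, -12, 8] -> [-14, 53, 7, 25, -33, 0, -9, 11] -> [14, -53, -7, -25, 33, 0, 9, -11] -> [-53, -25, -11, -7, 0, 9, 14, 33]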